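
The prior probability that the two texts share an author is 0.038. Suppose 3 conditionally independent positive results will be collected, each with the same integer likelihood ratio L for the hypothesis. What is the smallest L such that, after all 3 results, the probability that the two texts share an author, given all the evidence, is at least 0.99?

Prior odds = 0.038/0.962 = 19/481.
Target odds = 0.99/0.01 = 99.
Need L³ ≥ 99 ÷ (19/481) = 47619/19.
13³ = 2197 < 47619/19 ≤ 2744 = 14³, so L = 14.

14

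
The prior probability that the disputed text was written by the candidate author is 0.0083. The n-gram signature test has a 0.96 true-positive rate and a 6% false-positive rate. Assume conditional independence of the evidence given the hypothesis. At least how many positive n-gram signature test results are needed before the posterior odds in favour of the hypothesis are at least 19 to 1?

Prior odds = 0.0083/0.9917 = 83/9917.
Likelihood ratio of a positive result = 0.96/0.06 = 16.
Target odds = 19.
Require 16ⁿ ≥ 19 ÷ (83/9917) = 188423/83.
16² = 256 falls short of 188423/83 but 16³ = 4096 reaches it, so n = 3.

3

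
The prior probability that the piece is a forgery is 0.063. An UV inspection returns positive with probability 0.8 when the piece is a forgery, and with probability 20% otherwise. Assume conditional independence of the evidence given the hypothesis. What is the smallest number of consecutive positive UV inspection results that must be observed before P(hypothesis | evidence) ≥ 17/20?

Prior odds = 0.063/0.937 = 63/937.
Likelihood ratio of a positive result = 0.8/0.2 = 4.
Target odds: 0.85 ÷ 0.15 = 17/3.
Need (63/937) × 4ⁿ ≥ 17/3, i.e. 4ⁿ ≥ 15929/189.
4³ = 64 falls short of 15929/189 but 4⁴ = 256 reaches it, so n = 4.

4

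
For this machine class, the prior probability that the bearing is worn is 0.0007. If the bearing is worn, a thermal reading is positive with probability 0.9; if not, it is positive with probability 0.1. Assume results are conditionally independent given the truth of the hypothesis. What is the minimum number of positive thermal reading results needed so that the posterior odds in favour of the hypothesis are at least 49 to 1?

6

Prior odds: 0.0007 ÷ 0.9993 = 7/9993.
Likelihood ratio of a positive = 0.9/0.1 = 9.
Target odds = 49.
Require 9ⁿ ≥ 49 ÷ (7/9993) = 69951.
9⁵ = 59049 falls short of 69951 but 9⁶ = 531441 reaches it, so n = 6.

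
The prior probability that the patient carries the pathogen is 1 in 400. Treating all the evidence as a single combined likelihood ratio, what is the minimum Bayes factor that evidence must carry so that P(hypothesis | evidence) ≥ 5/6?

1995

Prior odds = 0.0025/0.9975 = 1/399.
Target odds = (5/6)/(1/6) = 5.
Required Bayes factor = 5 ÷ (1/399) = 1995.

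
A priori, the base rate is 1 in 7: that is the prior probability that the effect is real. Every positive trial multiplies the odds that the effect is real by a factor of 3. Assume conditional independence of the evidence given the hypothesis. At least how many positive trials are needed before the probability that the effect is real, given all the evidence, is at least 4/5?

Prior odds = (1/7)/(6/7) = 1/6.
Likelihood ratio per positive trial = 3.
Target odds: 0.8 ÷ 0.2 = 4.
Need (1/6) × 3ⁿ ≥ 4, i.e. 3ⁿ ≥ 24.
3² = 9 falls short of 24 but 3³ = 27 reaches it, so n = 3.

3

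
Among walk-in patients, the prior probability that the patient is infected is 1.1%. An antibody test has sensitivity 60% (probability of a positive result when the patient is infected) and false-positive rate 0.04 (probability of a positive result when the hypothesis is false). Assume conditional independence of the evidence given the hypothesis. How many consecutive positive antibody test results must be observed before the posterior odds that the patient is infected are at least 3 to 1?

3

Prior odds = 0.011/0.989 = 11/989.
Likelihood ratio of a positive result = 0.6/0.04 = 15.
Target odds = 3.
Need (11/989) × 15ⁿ ≥ 3, i.e. 15ⁿ ≥ 2967/11.
15² = 225 falls short of 2967/11 but 15³ = 3375 reaches it, so n = 3.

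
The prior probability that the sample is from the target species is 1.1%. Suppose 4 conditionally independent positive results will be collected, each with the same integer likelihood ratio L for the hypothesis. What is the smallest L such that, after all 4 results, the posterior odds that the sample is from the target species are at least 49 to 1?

9

Prior odds = 0.011/0.989 = 11/989.
Target odds = 49.
Need L⁴ ≥ 49 ÷ (11/989) = 48461/11.
8⁴ = 4096 < 48461/11 ≤ 6561 = 9⁴, so L = 9.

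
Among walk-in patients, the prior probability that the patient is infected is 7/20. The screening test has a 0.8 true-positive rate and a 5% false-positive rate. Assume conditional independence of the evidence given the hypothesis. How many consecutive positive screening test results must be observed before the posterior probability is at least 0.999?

Prior odds = 0.35/0.65 = 7/13.
Likelihood ratio of a positive result = 0.8/0.05 = 16.
Target odds: 0.999 ÷ 0.001 = 999.
Require 16ⁿ ≥ 999 ÷ (7/13) = 12987/7.
16² = 256 falls short of 12987/7 but 16³ = 4096 reaches it, so n = 3.

3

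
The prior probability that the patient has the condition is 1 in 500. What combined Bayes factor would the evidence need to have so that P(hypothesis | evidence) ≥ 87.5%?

Prior odds = 0.002/0.998 = 1/499.
Target odds = 0.875/0.125 = 7.
Required Bayes factor = 7 ÷ (1/499) = 3493.

3493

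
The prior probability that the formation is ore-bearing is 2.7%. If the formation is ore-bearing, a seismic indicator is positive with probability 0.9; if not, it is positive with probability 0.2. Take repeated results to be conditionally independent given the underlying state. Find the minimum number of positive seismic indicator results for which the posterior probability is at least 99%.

Prior odds: 0.027 ÷ 0.973 = 27/973.
Likelihood ratio of a positive = 0.9/0.2 = 4.5.
Target odds: 0.99 ÷ 0.01 = 99.
Need (27/973) × 4.5ⁿ ≥ 99, i.e. 4.5ⁿ ≥ 10703/3.
4.5⁵ = 1845.28125 falls short of 10703/3 but 4.5⁶ = 8303.765625 reaches it, so n = 6.

6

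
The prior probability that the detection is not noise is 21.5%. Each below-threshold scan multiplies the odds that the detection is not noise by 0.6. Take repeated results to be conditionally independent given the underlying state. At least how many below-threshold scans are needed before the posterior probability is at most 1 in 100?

Prior odds: 0.215 ÷ 0.785 = 43/157.
Likelihood ratio per below-threshold scan = 0.6.
Target odds: 0.01 ÷ 0.99 = 1/99.
Require 0.6ⁿ ≤ 1/99 ÷ (43/157) = 157/4257.
0.6⁶ = 729/15625 is still above 157/4257 but 0.6⁷ = 2187/78125 is at or below it, so n = 7.

7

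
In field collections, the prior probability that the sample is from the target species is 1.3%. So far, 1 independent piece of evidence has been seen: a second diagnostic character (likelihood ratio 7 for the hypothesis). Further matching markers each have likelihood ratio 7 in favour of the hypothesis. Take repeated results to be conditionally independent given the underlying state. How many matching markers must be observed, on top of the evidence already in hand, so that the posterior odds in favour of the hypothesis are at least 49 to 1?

4

Prior odds = 0.013/0.987 = 13/987.
Bayes factor of the evidence already in hand = 7.
Odds after that evidence = (13/987) × 7 = 13/141.
Target odds = 49.
Need 7ⁿ ≥ 49 ÷ (13/141) = 6909/13.
7³ = 343 falls short of 6909/13 but 7⁴ = 2401 reaches it, so n = 4.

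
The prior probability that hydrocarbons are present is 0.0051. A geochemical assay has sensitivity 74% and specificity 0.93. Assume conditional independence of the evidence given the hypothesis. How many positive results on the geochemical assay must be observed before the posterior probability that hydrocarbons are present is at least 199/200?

5

Prior odds = 0.0051/0.9949 = 51/9949.
False-positive rate = 1 − 0.93 = 0.07; likelihood ratio of a positive = 0.74/0.07 = 74/7.
Target posterior odds = 0.995/0.005 = 199.
Need (51/9949) × (74/7)ⁿ ≥ 199, i.e. (74/7)ⁿ ≥ 1979851/51.
(74/7)⁴ = 29986576/2401 falls short of 1979851/51 but (74/7)⁵ ≈132029 reaches it, so n = 5.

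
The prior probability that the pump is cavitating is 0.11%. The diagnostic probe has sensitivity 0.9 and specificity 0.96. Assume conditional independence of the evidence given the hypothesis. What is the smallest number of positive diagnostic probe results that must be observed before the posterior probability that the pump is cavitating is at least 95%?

Prior odds: 0.0011 ÷ 0.9989 = 11/9989.
False-positive rate = 1 − 0.96 = 0.04; likelihood ratio of a positive = 0.9/0.04 = 22.5.
Target odds: 0.95 ÷ 0.05 = 19.
Require 22.5ⁿ ≥ 19 ÷ (11/9989) = 189791/11.
22.5³ = 11390.625 falls short of 189791/11 but 22.5⁴ = 256289.0625 reaches it, so n = 4.

4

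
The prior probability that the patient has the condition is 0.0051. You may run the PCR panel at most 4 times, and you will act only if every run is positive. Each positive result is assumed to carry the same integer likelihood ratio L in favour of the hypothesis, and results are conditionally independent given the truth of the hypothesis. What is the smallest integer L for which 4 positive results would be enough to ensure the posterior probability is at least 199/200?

Prior odds = 0.0051/0.9949 = 51/9949.
Target odds = 0.995/0.005 = 199.
Need L⁴ ≥ 199 ÷ (51/9949) = 1979851/51.
14⁴ = 38416 < 1979851/51 ≤ 50625 = 15⁴, so L = 15.

15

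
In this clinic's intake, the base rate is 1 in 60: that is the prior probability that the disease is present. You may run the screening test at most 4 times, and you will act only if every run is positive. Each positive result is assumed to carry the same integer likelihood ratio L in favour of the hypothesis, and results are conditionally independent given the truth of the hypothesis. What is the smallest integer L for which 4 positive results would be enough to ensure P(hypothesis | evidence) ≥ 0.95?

6

Prior odds = (1/60)/(59/60) = 1/59.
Target odds = 0.95/0.05 = 19.
Need L⁴ ≥ 19 ÷ (1/59) = 1121.
5⁴ = 625 < 1121 ≤ 1296 = 6⁴, so L = 6.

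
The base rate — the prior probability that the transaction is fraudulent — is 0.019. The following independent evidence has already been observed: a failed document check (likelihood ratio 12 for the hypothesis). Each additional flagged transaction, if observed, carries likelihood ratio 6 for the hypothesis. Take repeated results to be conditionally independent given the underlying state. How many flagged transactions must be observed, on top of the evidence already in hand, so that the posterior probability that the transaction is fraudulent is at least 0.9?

3

Prior odds = 0.019/0.981 = 19/981.
Bayes factor of the evidence already in hand = 12.
Odds after that evidence = (19/981) × 12 = 76/327.
Target odds = 0.9/0.1 = 9.
Need 6ⁿ ≥ 9 ÷ (76/327) = 2943/76.
6² = 36 falls short of 2943/76 but 6³ = 216 reaches it, so n = 3.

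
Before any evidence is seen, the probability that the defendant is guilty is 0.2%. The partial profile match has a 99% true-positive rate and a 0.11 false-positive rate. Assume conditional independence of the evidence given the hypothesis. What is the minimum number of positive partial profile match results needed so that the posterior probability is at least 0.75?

4

Prior odds = 0.002/0.998 = 1/499.
Likelihood ratio of a positive result = 0.99/0.11 = 9.
Target odds: 0.75 ÷ 0.25 = 3.
Need (1/499) × 9ⁿ ≥ 3, i.e. 9ⁿ ≥ 1497.
9³ = 729 falls short of 1497 but 9⁴ = 6561 reaches it, so n = 4.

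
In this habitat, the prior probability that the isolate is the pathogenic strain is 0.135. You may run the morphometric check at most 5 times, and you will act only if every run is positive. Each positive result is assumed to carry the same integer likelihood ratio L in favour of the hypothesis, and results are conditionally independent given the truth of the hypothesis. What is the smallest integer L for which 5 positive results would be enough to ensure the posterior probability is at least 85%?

3

Prior odds = 0.135/0.865 = 27/173.
Target odds = 0.85/0.15 = 17/3.
Need L⁵ ≥ 17/3 ÷ (27/173) = 2941/81.
2⁵ = 32 < 2941/81 ≤ 243 = 3⁵, so L = 3.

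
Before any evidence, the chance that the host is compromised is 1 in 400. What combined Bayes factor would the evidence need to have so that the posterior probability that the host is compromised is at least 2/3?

Prior odds = 0.0025/0.9975 = 1/399.
Target odds = (2/3)/(1/3) = 2.
Required Bayes factor = 2 ÷ (1/399) = 798.

798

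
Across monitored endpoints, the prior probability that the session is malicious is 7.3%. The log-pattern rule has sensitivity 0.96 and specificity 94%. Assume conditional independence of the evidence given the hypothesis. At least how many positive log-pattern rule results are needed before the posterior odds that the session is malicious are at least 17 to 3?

2

Prior odds: 0.073 ÷ 0.927 = 73/927.
False-positive rate = 1 − 0.94 = 0.06; likelihood ratio of a positive = 0.96/0.06 = 16.
Target odds = 17/3.
Require 16ⁿ ≥ 17/3 ÷ (73/927) = 5253/73.
16¹ = 16 falls short of 5253/73 but 16² = 256 reaches it, so n = 2.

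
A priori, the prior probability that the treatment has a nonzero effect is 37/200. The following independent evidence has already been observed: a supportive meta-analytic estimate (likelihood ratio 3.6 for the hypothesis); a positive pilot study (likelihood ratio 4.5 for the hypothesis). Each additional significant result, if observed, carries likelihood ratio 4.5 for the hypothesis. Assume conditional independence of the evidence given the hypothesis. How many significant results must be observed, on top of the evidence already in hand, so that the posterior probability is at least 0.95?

2

Prior odds = 0.185/0.815 = 37/163.
Combined Bayes factor of the evidence already in hand = 3.6 × 4.5 = 16.2.
Odds after that evidence = (37/163) × 16.2 = 2997/815.
Target odds = 0.95/0.05 = 19.
Need 4.5ⁿ ≥ 19 ÷ (2997/815) = 15485/2997.
4.5¹ = 4.5 falls short of 15485/2997 but 4.5² = 20.25 reaches it, so n = 2.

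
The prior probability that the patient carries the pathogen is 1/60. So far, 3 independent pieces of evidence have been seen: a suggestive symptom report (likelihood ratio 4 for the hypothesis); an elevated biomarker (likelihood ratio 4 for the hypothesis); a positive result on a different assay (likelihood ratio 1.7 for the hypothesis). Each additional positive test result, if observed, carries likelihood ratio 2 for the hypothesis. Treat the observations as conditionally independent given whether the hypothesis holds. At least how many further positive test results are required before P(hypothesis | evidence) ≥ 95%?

Prior odds = (1/60)/(59/60) = 1/59.
Combined Bayes factor of the evidence already in hand = 4 × 4 × 1.7 = 27.2.
Odds after that evidence = (1/59) × 27.2 = 136/295.
Target odds = 0.95/0.05 = 19.
Need 2ⁿ ≥ 19 ÷ (136/295) = 5605/136.
2⁵ = 32 falls short of 5605/136 but 2⁶ = 64 reaches it, so n = 6.

6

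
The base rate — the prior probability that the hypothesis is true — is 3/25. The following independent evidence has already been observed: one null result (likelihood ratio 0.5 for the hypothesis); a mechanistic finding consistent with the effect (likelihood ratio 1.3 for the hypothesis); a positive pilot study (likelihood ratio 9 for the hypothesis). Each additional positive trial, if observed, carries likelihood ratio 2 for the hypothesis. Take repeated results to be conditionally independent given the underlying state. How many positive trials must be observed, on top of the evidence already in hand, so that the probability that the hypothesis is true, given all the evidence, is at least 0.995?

8

Prior odds = 0.12/0.88 = 3/22.
Combined Bayes factor of the evidence already in hand = 0.5 × 1.3 × 9 = 5.85.
Odds after that evidence = (3/22) × 5.85 = 351/440.
Target odds = 0.995/0.005 = 199.
Need 2ⁿ ≥ 199 ÷ (351/440) = 87560/351.
2⁷ = 128 falls short of 87560/351 but 2⁸ = 256 reaches it, so n = 8.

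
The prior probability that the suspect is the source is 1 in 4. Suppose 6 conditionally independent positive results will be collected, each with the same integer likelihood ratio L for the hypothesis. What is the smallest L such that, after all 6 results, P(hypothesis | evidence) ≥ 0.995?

3

Prior odds = 0.25/0.75 = 1/3.
Target odds = 0.995/0.005 = 199.
Need L⁶ ≥ 199 ÷ (1/3) = 597.
2⁶ = 64 < 597 ≤ 729 = 3⁶, so L = 3.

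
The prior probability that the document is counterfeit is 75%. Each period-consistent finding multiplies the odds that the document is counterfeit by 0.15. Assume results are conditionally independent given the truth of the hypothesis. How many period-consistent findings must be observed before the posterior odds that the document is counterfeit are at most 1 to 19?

Prior odds: 0.75 ÷ 0.25 = 3.
Likelihood ratio per period-consistent finding = 0.15.
Target odds = 1/19.
Need 3 × 0.15ⁿ ≤ 1/19, i.e. 0.15ⁿ ≤ 1/57.
0.15² = 0.0225 is still above 1/57 but 0.15³ = 0.003375 is at or below it, so n = 3.

3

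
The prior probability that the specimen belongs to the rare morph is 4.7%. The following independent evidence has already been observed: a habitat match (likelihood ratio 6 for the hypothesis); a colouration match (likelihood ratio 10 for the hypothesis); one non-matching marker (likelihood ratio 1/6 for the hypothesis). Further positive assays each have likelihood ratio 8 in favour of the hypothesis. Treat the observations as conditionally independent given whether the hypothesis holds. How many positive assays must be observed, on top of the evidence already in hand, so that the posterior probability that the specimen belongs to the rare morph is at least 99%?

3

Prior odds = 0.047/0.953 = 47/953.
Combined Bayes factor of the evidence already in hand = 6 × 10 × (1/6) = 10.
Odds after that evidence = (47/953) × 10 = 470/953.
Target odds = 0.99/0.01 = 99.
Need 8ⁿ ≥ 99 ÷ (470/953) = 94347/470.
8² = 64 falls short of 94347/470 but 8³ = 512 reaches it, so n = 3.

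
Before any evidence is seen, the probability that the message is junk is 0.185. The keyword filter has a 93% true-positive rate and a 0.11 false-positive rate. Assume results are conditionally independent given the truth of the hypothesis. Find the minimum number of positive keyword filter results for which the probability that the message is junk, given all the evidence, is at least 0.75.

Prior odds: 0.185 ÷ 0.815 = 37/163.
Likelihood ratio of a positive result = 0.93/0.11 = 93/11.
Target posterior odds = 0.75/0.25 = 3.
Require (93/11)ⁿ ≥ 3 ÷ (37/163) = 489/37.
(93/11)¹ = 93/11 falls short of 489/37 but (93/11)² = 8649/121 reaches it, so n = 2.

2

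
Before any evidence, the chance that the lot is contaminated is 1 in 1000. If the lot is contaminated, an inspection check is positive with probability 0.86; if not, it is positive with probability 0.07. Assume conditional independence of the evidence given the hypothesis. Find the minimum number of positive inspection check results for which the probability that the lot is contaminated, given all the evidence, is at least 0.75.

Prior odds: 0.001 ÷ 0.999 = 1/999.
Likelihood ratio of a positive = 0.86/0.07 = 86/7.
Target odds: 0.75 ÷ 0.25 = 3.
Need (1/999) × (86/7)ⁿ ≥ 3, i.e. (86/7)ⁿ ≥ 2997.
(86/7)³ = 636056/343 falls short of 2997 but (86/7)⁴ = 54700816/2401 reaches it, so n = 4.

4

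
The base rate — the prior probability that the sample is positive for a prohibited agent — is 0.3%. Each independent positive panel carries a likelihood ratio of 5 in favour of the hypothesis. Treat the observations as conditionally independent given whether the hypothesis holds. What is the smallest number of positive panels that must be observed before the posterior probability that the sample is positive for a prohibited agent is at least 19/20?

6

Prior odds = 0.003/0.997 = 3/997.
Likelihood ratio per positive panel = 5.
Target odds: 0.95 ÷ 0.05 = 19.
Require 5ⁿ ≥ 19 ÷ (3/997) = 18943/3.
5⁵ = 3125 falls short of 18943/3 but 5⁶ = 15625 reaches it, so n = 6.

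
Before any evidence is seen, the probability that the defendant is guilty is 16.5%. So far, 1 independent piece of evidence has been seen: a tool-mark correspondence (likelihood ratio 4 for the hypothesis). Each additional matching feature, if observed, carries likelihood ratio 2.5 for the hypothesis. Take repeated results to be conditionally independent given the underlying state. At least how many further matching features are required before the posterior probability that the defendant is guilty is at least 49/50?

5

Prior odds = 0.165/0.835 = 33/167.
Bayes factor of the evidence already in hand = 4.
Odds after that evidence = (33/167) × 4 = 132/167.
Target odds = 0.98/0.02 = 49.
Need 2.5ⁿ ≥ 49 ÷ (132/167) = 8183/132.
2.5⁴ = 39.0625 falls short of 8183/132 but 2.5⁵ = 97.65625 reaches it, so n = 5.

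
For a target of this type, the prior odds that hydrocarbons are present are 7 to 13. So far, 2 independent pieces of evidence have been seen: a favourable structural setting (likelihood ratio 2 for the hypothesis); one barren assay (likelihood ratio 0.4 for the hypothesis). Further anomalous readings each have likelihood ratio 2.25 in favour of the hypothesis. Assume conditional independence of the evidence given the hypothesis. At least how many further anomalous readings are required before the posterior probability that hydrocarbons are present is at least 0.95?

5

Prior odds = 7/13.
Combined Bayes factor of the evidence already in hand = 2 × 0.4 = 0.8.
Odds after that evidence = (7/13) × 0.8 = 28/65.
Target odds = 0.95/0.05 = 19.
Need 2.25ⁿ ≥ 19 ÷ (28/65) = 1235/28.
2.25⁴ = 25.62890625 falls short of 1235/28 but 2.25⁵ = 59049/1024 reaches it, so n = 5.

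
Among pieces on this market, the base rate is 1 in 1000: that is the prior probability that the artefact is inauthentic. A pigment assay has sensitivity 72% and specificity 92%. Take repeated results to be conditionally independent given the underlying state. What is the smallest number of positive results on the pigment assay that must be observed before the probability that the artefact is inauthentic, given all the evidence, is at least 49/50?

Prior odds = 0.001/0.999 = 1/999.
False-positive rate = 1 − 0.92 = 0.08; likelihood ratio of a positive = 0.72/0.08 = 9.
Target odds: 0.98 ÷ 0.02 = 49.
Require 9ⁿ ≥ 49 ÷ (1/999) = 48951.
9⁴ = 6561 falls short of 48951 but 9⁵ = 59049 reaches it, so n = 5.

5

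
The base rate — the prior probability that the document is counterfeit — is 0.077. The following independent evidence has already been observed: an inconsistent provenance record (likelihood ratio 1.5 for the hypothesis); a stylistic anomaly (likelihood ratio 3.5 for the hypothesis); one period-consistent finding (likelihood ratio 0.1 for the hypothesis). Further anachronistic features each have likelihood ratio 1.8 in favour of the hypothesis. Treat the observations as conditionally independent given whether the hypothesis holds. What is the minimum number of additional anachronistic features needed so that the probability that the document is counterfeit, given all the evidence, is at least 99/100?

14

Prior odds = 0.077/0.923 = 77/923.
Combined Bayes factor of the evidence already in hand = 1.5 × 3.5 × 0.1 = 0.525.
Odds after that evidence = (77/923) × 0.525 = 1617/36920.
Target odds = 0.99/0.01 = 99.
Need 1.8ⁿ ≥ 99 ÷ (1617/36920) = 110760/49.
1.8¹³ ≈2082.3 falls short of 110760/49 but 1.8¹⁴ ≈3748.13 reaches it, so n = 14.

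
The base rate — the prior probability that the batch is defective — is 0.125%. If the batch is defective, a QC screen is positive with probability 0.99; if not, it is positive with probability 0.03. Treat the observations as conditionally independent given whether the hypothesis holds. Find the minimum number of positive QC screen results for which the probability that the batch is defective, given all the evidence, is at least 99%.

4

Prior odds = 0.00125/0.99875 = 1/799.
Likelihood ratio of a positive = 0.99/0.03 = 33.
Target odds: 0.99 ÷ 0.01 = 99.
Require 33ⁿ ≥ 99 ÷ (1/799) = 79101.
33³ = 35937 falls short of 79101 but 33⁴ = 1185921 reaches it, so n = 4.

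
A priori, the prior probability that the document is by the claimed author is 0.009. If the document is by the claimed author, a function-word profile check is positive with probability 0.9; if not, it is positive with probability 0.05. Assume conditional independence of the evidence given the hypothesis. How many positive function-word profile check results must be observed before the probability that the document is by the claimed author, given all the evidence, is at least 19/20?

3

Prior odds = 0.009/0.991 = 9/991.
Likelihood ratio of a positive = 0.9/0.05 = 18.
Target odds: 0.95 ÷ 0.05 = 19.
Require 18ⁿ ≥ 19 ÷ (9/991) = 18829/9.
18² = 324 falls short of 18829/9 but 18³ = 5832 reaches it, so n = 3.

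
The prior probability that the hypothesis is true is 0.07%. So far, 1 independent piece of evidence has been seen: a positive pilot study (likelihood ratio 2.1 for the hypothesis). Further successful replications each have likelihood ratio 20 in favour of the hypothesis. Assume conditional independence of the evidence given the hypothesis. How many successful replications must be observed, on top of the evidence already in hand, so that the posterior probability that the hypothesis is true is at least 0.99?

Prior odds = 0.0007/0.9993 = 7/9993.
Bayes factor of the evidence already in hand = 2.1.
Odds after that evidence = (7/9993) × 2.1 = 49/33310.
Target odds = 0.99/0.01 = 99.
Need 20ⁿ ≥ 99 ÷ (49/33310) = 3297690/49.
20³ = 8000 falls short of 3297690/49 but 20⁴ = 160000 reaches it, so n = 4.

4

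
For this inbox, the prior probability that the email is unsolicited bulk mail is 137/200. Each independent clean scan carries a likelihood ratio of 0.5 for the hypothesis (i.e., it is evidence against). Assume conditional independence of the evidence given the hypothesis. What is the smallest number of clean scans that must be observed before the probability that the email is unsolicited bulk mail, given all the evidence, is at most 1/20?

6

Prior odds = 0.685/0.315 = 137/63.
Likelihood ratio per clean scan = 0.5.
Target posterior odds = 0.05/0.95 = 1/19.
Need (137/63) × 0.5ⁿ ≤ 1/19, i.e. 0.5ⁿ ≤ 63/2603.
0.5⁵ = 0.03125 is still above 63/2603 but 0.5⁶ = 0.015625 is at or below it, so n = 6.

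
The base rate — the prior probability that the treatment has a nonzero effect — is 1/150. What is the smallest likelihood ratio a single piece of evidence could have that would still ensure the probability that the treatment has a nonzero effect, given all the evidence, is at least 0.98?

7301

Prior odds = (1/150)/(149/150) = 1/149.
Target odds = 0.98/0.02 = 49.
Required Bayes factor = 49 ÷ (1/149) = 7301.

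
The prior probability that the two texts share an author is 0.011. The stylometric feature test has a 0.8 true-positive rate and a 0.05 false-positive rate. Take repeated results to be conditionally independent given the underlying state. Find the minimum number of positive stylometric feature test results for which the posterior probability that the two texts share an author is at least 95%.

3

Prior odds = 0.011/0.989 = 11/989.
Likelihood ratio of a positive result = 0.8/0.05 = 16.
Target odds: 0.95 ÷ 0.05 = 19.
Need (11/989) × 16ⁿ ≥ 19, i.e. 16ⁿ ≥ 18791/11.
16² = 256 falls short of 18791/11 but 16³ = 4096 reaches it, so n = 3.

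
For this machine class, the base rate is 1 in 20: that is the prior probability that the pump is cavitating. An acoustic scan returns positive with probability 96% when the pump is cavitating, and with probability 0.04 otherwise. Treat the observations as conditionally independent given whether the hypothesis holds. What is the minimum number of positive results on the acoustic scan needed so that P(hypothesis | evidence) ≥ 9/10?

Prior odds = 0.05/0.95 = 1/19.
Likelihood ratio of a positive result = 0.96/0.04 = 24.
Target posterior odds = 0.9/0.1 = 9.
Require 24ⁿ ≥ 9 ÷ (1/19) = 171.
24¹ = 24 falls short of 171 but 24² = 576 reaches it, so n = 2.

2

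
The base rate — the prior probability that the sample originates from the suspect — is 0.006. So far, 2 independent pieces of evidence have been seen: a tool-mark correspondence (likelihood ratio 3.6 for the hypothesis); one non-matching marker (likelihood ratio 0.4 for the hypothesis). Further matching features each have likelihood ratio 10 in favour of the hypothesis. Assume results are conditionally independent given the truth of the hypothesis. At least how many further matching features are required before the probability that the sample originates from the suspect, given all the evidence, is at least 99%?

Prior odds = 0.006/0.994 = 3/497.
Combined Bayes factor of the evidence already in hand = 3.6 × 0.4 = 1.44.
Odds after that evidence = (3/497) × 1.44 = 108/12425.
Target odds = 0.99/0.01 = 99.
Need 10ⁿ ≥ 99 ÷ (108/12425) = 136675/12.
10⁴ = 10000 falls short of 136675/12 but 10⁵ = 100000 reaches it, so n = 5.

5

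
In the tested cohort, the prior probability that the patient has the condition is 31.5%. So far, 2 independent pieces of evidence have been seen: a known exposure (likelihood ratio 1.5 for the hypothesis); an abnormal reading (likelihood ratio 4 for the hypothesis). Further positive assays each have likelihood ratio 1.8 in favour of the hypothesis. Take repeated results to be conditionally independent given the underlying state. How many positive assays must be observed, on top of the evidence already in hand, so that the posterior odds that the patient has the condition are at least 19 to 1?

4

Prior odds = 0.315/0.685 = 63/137.
Combined Bayes factor of the evidence already in hand = 1.5 × 4 = 6.
Odds after that evidence = (63/137) × 6 = 378/137.
Target odds = 19.
Need 1.8ⁿ ≥ 19 ÷ (378/137) = 2603/378.
1.8³ = 5.832 falls short of 2603/378 but 1.8⁴ = 10.4976 reaches it, so n = 4.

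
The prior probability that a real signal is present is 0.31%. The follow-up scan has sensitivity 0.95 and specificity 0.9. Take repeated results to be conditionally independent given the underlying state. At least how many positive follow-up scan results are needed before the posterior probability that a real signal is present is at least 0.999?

6

Prior odds = 0.0031/0.9969 = 31/9969.
False-positive rate = 1 − 0.9 = 0.1; likelihood ratio of a positive = 0.95/0.1 = 9.5.
Target odds: 0.999 ÷ 0.001 = 999.
Need (31/9969) × 9.5ⁿ ≥ 999, i.e. 9.5ⁿ ≥ 9959031/31.
9.5⁵ = 77378.09375 falls short of 9959031/31 but 9.5⁶ = 47045881/64 reaches it, so n = 6.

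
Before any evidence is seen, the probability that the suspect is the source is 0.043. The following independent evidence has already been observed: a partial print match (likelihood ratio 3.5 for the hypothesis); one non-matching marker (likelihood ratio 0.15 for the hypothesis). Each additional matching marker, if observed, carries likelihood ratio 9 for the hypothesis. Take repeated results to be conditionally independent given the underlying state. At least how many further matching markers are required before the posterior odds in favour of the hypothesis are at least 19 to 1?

Prior odds = 0.043/0.957 = 43/957.
Combined Bayes factor of the evidence already in hand = 3.5 × 0.15 = 0.525.
Odds after that evidence = (43/957) × 0.525 = 301/12760.
Target odds = 19.
Need 9ⁿ ≥ 19 ÷ (301/12760) = 242440/301.
9³ = 729 falls short of 242440/301 but 9⁴ = 6561 reaches it, so n = 4.

4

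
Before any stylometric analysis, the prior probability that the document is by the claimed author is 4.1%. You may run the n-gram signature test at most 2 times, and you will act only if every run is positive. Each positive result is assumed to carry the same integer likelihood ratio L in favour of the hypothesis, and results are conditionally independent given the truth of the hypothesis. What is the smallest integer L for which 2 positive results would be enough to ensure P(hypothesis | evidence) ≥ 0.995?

69

Prior odds = 0.041/0.959 = 41/959.
Target odds = 0.995/0.005 = 199.
Need L² ≥ 199 ÷ (41/959) = 190841/41.
68² = 4624 < 190841/41 ≤ 4761 = 69², so L = 69.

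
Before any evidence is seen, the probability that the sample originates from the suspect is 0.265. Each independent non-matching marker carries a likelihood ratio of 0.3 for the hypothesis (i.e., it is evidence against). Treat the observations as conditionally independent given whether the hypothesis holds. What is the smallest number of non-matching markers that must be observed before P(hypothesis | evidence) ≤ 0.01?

3

Prior odds: 0.265 ÷ 0.735 = 53/147.
Likelihood ratio per non-matching marker = 0.3.
Target odds: 0.01 ÷ 0.99 = 1/99.
Require 0.3ⁿ ≤ 1/99 ÷ (53/147) = 49/1749.
0.3² = 0.09 is still above 49/1749 but 0.3³ = 0.027 is at or below it, so n = 3.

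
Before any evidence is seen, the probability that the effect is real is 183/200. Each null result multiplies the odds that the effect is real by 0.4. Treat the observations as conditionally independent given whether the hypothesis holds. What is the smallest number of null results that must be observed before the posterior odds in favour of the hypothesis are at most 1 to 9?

5

Prior odds = 0.915/0.085 = 183/17.
Likelihood ratio per null result = 0.4.
Target odds = 1/9.
Need (183/17) × 0.4ⁿ ≤ 1/9, i.e. 0.4ⁿ ≤ 17/1647.
0.4⁴ = 0.0256 is still above 17/1647 but 0.4⁵ = 0.01024 is at or below it, so n = 5.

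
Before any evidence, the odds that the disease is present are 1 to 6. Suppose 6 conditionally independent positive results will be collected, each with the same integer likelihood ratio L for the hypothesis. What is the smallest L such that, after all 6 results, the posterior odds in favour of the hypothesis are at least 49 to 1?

Prior odds = 1/6.
Target odds = 49.
Need L⁶ ≥ 49 ÷ (1/6) = 294.
2⁶ = 64 < 294 ≤ 729 = 3⁶, so L = 3.

3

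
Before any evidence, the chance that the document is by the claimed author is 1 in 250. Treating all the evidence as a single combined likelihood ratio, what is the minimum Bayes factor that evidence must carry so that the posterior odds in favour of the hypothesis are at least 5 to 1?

Prior odds = 0.004/0.996 = 1/249.
Target odds = 5.
Required Bayes factor = 5 ÷ (1/249) = 1245.

1245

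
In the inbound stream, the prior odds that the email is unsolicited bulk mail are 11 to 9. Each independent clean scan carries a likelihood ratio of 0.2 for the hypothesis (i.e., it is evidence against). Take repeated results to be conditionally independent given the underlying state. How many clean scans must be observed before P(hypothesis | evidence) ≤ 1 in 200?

Prior odds = 11/9.
Likelihood ratio per clean scan = 0.2.
Target posterior odds = 0.005/0.995 = 1/199.
Require 0.2ⁿ ≤ 1/199 ÷ (11/9) = 9/2189.
0.2³ = 0.008 is still above 9/2189 but 0.2⁴ = 0.0016 is at or below it, so n = 4.

4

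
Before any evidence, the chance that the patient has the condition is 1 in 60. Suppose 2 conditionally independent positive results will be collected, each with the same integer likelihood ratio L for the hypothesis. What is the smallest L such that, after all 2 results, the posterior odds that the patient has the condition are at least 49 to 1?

Prior odds = (1/60)/(59/60) = 1/59.
Target odds = 49.
Need L² ≥ 49 ÷ (1/59) = 2891.
53² = 2809 < 2891 ≤ 2916 = 54², so L = 54.

54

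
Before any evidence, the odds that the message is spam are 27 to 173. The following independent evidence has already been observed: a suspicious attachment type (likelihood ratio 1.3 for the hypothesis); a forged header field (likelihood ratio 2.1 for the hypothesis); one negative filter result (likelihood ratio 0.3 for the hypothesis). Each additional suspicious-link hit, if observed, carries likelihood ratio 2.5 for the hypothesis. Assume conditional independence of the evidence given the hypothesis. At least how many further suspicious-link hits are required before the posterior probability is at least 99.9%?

10

Prior odds = 27/173.
Combined Bayes factor of the evidence already in hand = 1.3 × 2.1 × 0.3 = 0.819.
Odds after that evidence = (27/173) × 0.819 = 22113/173000.
Target odds = 0.999/0.001 = 999.
Need 2.5ⁿ ≥ 999 ÷ (22113/173000) = 6401000/819.
2.5⁹ = 1953125/512 falls short of 6401000/819 but 2.5¹⁰ = 9765625/1024 reaches it, so n = 10.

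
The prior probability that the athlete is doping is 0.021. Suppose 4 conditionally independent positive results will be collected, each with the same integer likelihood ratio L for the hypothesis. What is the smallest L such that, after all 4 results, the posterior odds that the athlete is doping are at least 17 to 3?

5

Prior odds = 0.021/0.979 = 21/979.
Target odds = 17/3.
Need L⁴ ≥ 17/3 ÷ (21/979) = 16643/63.
4⁴ = 256 < 16643/63 ≤ 625 = 5⁴, so L = 5.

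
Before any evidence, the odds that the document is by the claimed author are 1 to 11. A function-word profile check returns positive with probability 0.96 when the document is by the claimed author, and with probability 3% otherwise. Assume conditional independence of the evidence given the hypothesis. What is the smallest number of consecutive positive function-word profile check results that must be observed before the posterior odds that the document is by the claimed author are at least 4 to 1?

Prior odds = 1/11.
Likelihood ratio of a positive result = 0.96/0.03 = 32.
Target odds = 4.
Need (1/11) × 32ⁿ ≥ 4, i.e. 32ⁿ ≥ 44.
32¹ = 32 falls short of 44 but 32² = 1024 reaches it, so n = 2.

2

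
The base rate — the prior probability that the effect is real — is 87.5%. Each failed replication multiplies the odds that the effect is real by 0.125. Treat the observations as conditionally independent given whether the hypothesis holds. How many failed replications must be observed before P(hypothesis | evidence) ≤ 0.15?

2

Prior odds: 0.875 ÷ 0.125 = 7.
Likelihood ratio per failed replication = 0.125.
Target posterior odds = 0.15/0.85 = 3/17.
Require 0.125ⁿ ≤ 3/17 ÷ 7 = 3/119.
0.125¹ = 0.125 is still above 3/119 but 0.125² = 0.015625 is at or below it, so n = 2.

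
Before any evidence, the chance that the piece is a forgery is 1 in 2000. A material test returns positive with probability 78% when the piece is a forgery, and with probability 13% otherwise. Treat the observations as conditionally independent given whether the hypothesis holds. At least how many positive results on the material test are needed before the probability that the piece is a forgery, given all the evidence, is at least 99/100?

Prior odds: 0.0005 ÷ 0.9995 = 1/1999.
Likelihood ratio of a positive result = 0.78/0.13 = 6.
Target odds: 0.99 ÷ 0.01 = 99.
Need (1/1999) × 6ⁿ ≥ 99, i.e. 6ⁿ ≥ 197901.
6⁶ = 46656 falls short of 197901 but 6⁷ = 279936 reaches it, so n = 7.

7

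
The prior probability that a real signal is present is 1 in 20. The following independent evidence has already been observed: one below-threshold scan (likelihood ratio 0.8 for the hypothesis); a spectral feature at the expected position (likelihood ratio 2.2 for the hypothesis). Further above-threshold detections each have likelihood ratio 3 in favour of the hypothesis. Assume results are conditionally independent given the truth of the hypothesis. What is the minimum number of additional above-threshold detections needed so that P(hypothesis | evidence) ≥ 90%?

Prior odds = 0.05/0.95 = 1/19.
Combined Bayes factor of the evidence already in hand = 0.8 × 2.2 = 1.76.
Odds after that evidence = (1/19) × 1.76 = 44/475.
Target odds = 0.9/0.1 = 9.
Need 3ⁿ ≥ 9 ÷ (44/475) = 4275/44.
3⁴ = 81 falls short of 4275/44 but 3⁵ = 243 reaches it, so n = 5.

5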